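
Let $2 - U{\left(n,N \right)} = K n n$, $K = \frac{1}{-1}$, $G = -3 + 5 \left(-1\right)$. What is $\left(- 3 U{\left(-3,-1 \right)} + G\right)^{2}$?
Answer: $1681$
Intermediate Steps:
$G = -8$ ($G = -3 - 5 = -8$)
$K = -1$
$U{\left(n,N \right)} = 2 + n^{2}$ ($U{\left(n,N \right)} = 2 - - n n = 2 - - n^{2} = 2 + n^{2}$)
$\left(- 3 U{\left(-3,-1 \right)} + G\right)^{2} = \left(- 3 \left(2 + \left(-3\right)^{2}\right) - 8\right)^{2} = \left(- 3 \left(2 + 9\right) - 8\right)^{2} = \left(\left(-3\right) 11 - 8\right)^{2} = \left(-33 - 8\right)^{2} = \left(-41\right)^{2} = 1681$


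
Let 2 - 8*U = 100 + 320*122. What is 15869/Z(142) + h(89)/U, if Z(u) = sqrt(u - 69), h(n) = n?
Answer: -356/19569 + 15869*sqrt(73)/73 ≈ 1857.3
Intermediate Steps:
U = -19569/4 (U = 1/4 - (100 + 320*122)/8 = 1/4 - (100 + 39040)/8 = 1/4 - 1/8*39140 = 1/4 - 9785/2 = -19569/4 ≈ -4892.3)
Z(u) = sqrt(-69 + u)
15869/Z(142) + h(89)/U = 15869/(sqrt(-69 + 142)) + 89/(-19569/4) = 15869/(sqrt(73)) + 89*(-4/19569) = 15869*(sqrt(73)/73) - 356/19569 = 15869*sqrt(73)/73 - 356/19569 = -356/19569 + 15869*sqrt(73)/73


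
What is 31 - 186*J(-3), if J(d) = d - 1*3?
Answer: 1147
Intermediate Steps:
J(d) = -3 + d (J(d) = d - 3 = -3 + d)
31 - 186*J(-3) = 31 - 186*(-3 - 3) = 31 - 186*(-6) = 31 + 1116 = 1147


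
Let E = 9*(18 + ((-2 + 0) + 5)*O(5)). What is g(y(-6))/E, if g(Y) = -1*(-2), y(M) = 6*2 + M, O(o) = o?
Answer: 2/297 ≈ 0.0067340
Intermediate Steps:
y(M) = 12 + M
g(Y) = 2
E = 297 (E = 9*(18 + ((-2 + 0) + 5)*5) = 9*(18 + (-2 + 5)*5) = 9*(18 + 3*5) = 9*(18 + 15) = 9*33 = 297)
g(y(-6))/E = 2/297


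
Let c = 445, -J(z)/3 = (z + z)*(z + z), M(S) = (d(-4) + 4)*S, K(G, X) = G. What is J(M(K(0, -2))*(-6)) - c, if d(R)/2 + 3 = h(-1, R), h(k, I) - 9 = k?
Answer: -445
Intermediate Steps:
h(k, I) = 9 + k
d(R) = 10 (d(R) = -6 + 2*(9 - 1) = -6 + 2*8 = -6 + 16 = 10)
M(S) = 14*S (M(S) = (10 + 4)*S = 14*S)
J(z) = -12*z**2 (J(z) = -3*(z + z)*(z + z) = -3*2*z*2*z = -12*z**2)
J(M(K(0, -2))*(-6)) - c = -12*((14*0)*(-6))**2 - 1*445 = -12*(0*(-6))**2 - 445 = -12*0**2 - 445 = -12*0 - 445 = 0 - 445 = -445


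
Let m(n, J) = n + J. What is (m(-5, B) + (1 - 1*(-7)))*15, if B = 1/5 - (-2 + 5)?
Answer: 3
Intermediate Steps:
B = -14/5 (B = ⅕ - 1*3 = ⅕ - 3 = -14/5 ≈ -2.8000)
m(n, J) = J + n
(m(-5, B) + (1 - 1*(-7)))*15 = ((-14/5 - 5) + (1 - 1*(-7)))*15 = (-39/5 + (1 + 7))*15 = (-39/5 + 8)*15 = (⅕)*15 = 3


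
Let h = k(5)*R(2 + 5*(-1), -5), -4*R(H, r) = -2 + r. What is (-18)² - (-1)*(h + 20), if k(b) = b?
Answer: 1411/4 ≈ 352.75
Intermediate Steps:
R(H, r) = ½ - r/4 (R(H, r) = -(-2 + r)/4 = ½ - r/4)
h = 35/4 (h = 5*(½ - ¼*(-5)) = 5*(½ + 5/4) = 5*(7/4) = 35/4 ≈ 8.7500)
(-18)² - (-1)*(h + 20) = (-18)² - (-1)*(35/4 + 20) = 324 - (-1)*115/4 = 324 - 1*(-115/4) = 324 + 115/4 = 1411/4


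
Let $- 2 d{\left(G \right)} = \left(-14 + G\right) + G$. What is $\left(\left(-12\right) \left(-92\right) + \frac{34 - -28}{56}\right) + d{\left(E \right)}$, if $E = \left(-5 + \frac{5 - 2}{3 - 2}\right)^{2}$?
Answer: $\frac{31027}{28} \approx 1108.1$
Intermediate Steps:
$E = 4$ ($E = \left(-5 + \frac{3}{1}\right)^{2} = \left(-5 + 3 \cdot 1\right)^{2} = \left(-5 + 3\right)^{2} = \left(-2\right)^{2} = 4$)
$d{\left(G \right)} = 7 - G$ ($d{\left(G \right)} = - \frac{\left(-14 + G\right) + G}{2} = - \frac{-14 + 2 G}{2} = 7 - G$)
$\left(\left(-12\right) \left(-92\right) + \frac{34 - -28}{56}\right) + d{\left(E \right)} = \left(\left(-12\right) \left(-92\right) + \frac{34 - -28}{56}\right) + \left(7 - 4\right) = \left(1104 + \left(34 + 28\right) \frac{1}{56}\right) + \left(7 - 4\right) = \left(1104 + 62 \cdot \frac{1}{56}\right) + 3 = \left(1104 + \frac{31}{28}\right) + 3 = \frac{30943}{28} + 3 = \frac{31027}{28}$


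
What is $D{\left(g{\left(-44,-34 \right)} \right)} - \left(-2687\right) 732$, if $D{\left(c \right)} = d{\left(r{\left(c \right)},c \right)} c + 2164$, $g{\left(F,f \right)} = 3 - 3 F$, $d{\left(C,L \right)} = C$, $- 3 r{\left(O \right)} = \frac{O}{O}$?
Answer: $1969003$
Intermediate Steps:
$r{\left(O \right)} = - \frac{1}{3}$ ($r{\left(O \right)} = - \frac{O \frac{1}{O}}{3} = \left(- \frac{1}{3}\right) 1 = - \frac{1}{3}$)
$D{\left(c \right)} = 2164 - \frac{c}{3}$ ($D{\left(c \right)} = - \frac{c}{3} + 2164 = 2164 - \frac{c}{3}$)
$D{\left(g{\left(-44,-34 \right)} \right)} - \left(-2687\right) 732 = \left(2164 - \frac{3 - -132}{3}\right) - \left(-2687\right) 732 = \left(2164 - \frac{3 + 132}{3}\right) - -1966884 = \left(2164 - 45\right) + 1966884 = 2119 + 1966884 = 1969003$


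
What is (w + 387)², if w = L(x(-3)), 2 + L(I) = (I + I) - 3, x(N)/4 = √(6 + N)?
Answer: 146116 + 6112*√3 ≈ 1.5670e+5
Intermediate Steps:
x(N) = 4*√(6 + N)
L(I) = -5 + 2*I (L(I) = -2 + ((I + I) - 3) = -2 + (2*I - 3) = -2 + (-3 + 2*I) = -5 + 2*I)
w = -5 + 8*√3 (w = -5 + 2*(4*√(6 - 3)) = -5 + 2*(4*√3) = -5 + 8*√3 ≈ 8.8564)
(w + 387)² = ((-5 + 8*√3) + 387)² = (382 + 8*√3)²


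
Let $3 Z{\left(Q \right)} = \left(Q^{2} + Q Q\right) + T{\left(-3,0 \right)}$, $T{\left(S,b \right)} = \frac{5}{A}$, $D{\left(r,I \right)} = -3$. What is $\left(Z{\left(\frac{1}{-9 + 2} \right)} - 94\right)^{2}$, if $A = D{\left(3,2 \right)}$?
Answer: $\frac{1738306249}{194481} \approx 8938.2$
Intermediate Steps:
$A = -3$
$T{\left(S,b \right)} = - \frac{5}{3}$ ($T{\left(S,b \right)} = \frac{5}{-3} = 5 \left(- \frac{1}{3}\right) = - \frac{5}{3}$)
$Z{\left(Q \right)} = - \frac{5}{9} + \frac{2 Q^{2}}{3}$ ($Z{\left(Q \right)} = \frac{\left(Q^{2} + Q Q\right) - \frac{5}{3}}{3} = \frac{\left(Q^{2} + Q^{2}\right) - \frac{5}{3}}{3} = \frac{2 Q^{2} - \frac{5}{3}}{3} = \frac{- \frac{5}{3} + 2 Q^{2}}{3} = - \frac{5}{9} + \frac{2 Q^{2}}{3}$)
$\left(Z{\left(\frac{1}{-9 + 2} \right)} - 94\right)^{2} = \left(\left(- \frac{5}{9} + \frac{2 \left(\frac{1}{-9 + 2}\right)^{2}}{3}\right) - 94\right)^{2} = \left(\left(- \frac{5}{9} + \frac{2 \left(\frac{1}{-7}\right)^{2}}{3}\right) - 94\right)^{2} = \left(\left(- \frac{5}{9} + \frac{2 \left(- \frac{1}{7}\right)^{2}}{3}\right) - 94\right)^{2} = \left(\left(- \frac{5}{9} + \frac{2}{3} \cdot \frac{1}{49}\right) - 94\right)^{2} = \left(\left(- \frac{5}{9} + \frac{2}{147}\right) - 94\right)^{2} = \left(- \frac{239}{441} - 94\right)^{2} = \left(- \frac{41693}{441}\right)^{2} = \frac{1738306249}{194481}$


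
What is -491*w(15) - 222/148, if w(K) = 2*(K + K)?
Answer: -58923/2 ≈ -29462.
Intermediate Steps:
w(K) = 4*K (w(K) = 2*(2*K) = 4*K)
-491*w(15) - 222/148 = -1964*15 - 222/148 = -491*60 - 222*1/148 = -29460 - 3/2 = -58923/2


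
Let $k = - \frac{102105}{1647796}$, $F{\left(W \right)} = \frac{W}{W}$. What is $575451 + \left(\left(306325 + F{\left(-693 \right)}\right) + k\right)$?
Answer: $\frac{1452988511387}{1647796} \approx 8.8178 \cdot 10^{5}$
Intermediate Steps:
$F{\left(W \right)} = 1$
$k = - \frac{102105}{1647796}$ ($k = \left(-102105\right) \frac{1}{1647796} = - \frac{102105}{1647796} \approx -0.061965$)
$575451 + \left(\left(306325 + F{\left(-693 \right)}\right) + k\right) = 575451 + \left(\left(306325 + 1\right) - \frac{102105}{1647796}\right) = 575451 + \left(306326 - \frac{102105}{1647796}\right) = 575451 + \frac{504762655391}{1647796} = \frac{1452988511387}{1647796}$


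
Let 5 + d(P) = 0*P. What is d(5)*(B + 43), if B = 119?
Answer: -810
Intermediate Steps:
d(P) = -5 (d(P) = -5 + 0*P = -5 + 0 = -5)
d(5)*(B + 43) = -5*(119 + 43) = -5*162 = -810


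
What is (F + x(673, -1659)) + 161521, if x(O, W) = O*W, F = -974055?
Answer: -1929041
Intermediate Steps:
(F + x(673, -1659)) + 161521 = (-974055 + 673*(-1659)) + 161521 = (-974055 - 1116507) + 161521 = -2090562 + 161521 = -1929041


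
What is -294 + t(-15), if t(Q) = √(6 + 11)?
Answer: -294 + √17 ≈ -289.88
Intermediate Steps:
t(Q) = √17
-294 + t(-15) = -294 + √17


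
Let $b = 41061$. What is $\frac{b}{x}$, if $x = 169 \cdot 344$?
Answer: $\frac{41061}{58136} \approx 0.70629$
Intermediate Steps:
$x = 58136$
$\frac{b}{x} = \frac{41061}{58136}$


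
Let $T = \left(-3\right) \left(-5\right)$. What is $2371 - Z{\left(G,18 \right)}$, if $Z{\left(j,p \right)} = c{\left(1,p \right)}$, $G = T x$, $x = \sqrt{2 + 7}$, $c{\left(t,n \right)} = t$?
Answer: $2370$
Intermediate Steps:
$x = 3$ ($x = \sqrt{9} = 3$)
$T = 15$
$G = 45$ ($G = 15 \cdot 3 = 45$)
$Z{\left(j,p \right)} = 1$
$2371 - Z{\left(G,18 \right)} = 2371 - 1 = 2370$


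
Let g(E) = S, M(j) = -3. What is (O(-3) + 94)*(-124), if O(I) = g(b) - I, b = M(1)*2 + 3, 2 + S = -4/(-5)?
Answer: -59396/5 ≈ -11879.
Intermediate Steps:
S = -6/5 (S = -2 - 4/(-5) = -2 - 4*(-⅕) = -2 + ⅘ = -6/5 ≈ -1.2000)
b = -3 (b = -3*2 + 3 = -6 + 3 = -3)
g(E) = -6/5
O(I) = -6/5 - I
(O(-3) + 94)*(-124) = ((-6/5 - 1*(-3)) + 94)*(-124) = ((-6/5 + 3) + 94)*(-124) = (9/5 + 94)*(-124) = (479/5)*(-124) = -59396/5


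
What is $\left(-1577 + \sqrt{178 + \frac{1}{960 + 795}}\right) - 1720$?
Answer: $-3297 + \frac{\sqrt{60916245}}{585} \approx -3283.7$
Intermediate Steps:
$\left(-1577 + \sqrt{178 + \frac{1}{960 + 795}}\right) - 1720 = \left(-1577 + \sqrt{178 + \frac{1}{1755}}\right) - 1720 = \left(-1577 + \sqrt{\frac{312391}{1755}}\right) - 1720 = \left(-1577 + \frac{\sqrt{60916245}}{585}\right) - 1720 = -3297 + \frac{\sqrt{60916245}}{585}$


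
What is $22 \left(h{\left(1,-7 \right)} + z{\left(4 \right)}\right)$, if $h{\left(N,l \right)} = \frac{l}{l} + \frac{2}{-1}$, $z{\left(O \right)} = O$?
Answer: $66$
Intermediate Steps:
$h{\left(N,l \right)} = -1$ ($h{\left(N,l \right)} = 1 + 2 \left(-1\right) = 1 - 2 = -1$)
$22 \left(h{\left(1,-7 \right)} + z{\left(4 \right)}\right) = 22 \left(-1 + 4\right) = 22 \cdot 3 = 66$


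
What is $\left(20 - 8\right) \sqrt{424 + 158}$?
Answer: $12 \sqrt{582} \approx 289.5$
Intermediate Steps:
$\left(20 - 8\right) \sqrt{424 + 158} = 12 \sqrt{582}$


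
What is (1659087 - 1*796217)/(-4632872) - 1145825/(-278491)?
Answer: 2534079515115/645106578076 ≈ 3.9282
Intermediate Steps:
(1659087 - 1*796217)/(-4632872) - 1145825/(-278491) = (1659087 - 796217)*(-1/4632872) - 1145825*(-1/278491) = 862870*(-1/4632872) + 1145825/278491 = -431435/2316436 + 1145825/278491 = 2534079515115/645106578076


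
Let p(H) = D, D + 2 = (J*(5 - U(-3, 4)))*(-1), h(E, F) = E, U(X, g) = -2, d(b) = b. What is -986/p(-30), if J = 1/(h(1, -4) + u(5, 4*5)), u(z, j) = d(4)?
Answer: 290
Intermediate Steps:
u(z, j) = 4
J = ⅕ (J = 1/(1 + 4) = 1/5 = ⅕ ≈ 0.20000)
D = -17/5 (D = -2 + ((5 - 1*(-2))/5)*(-1) = -2 + ((5 + 2)/5)*(-1) = -2 + ((⅕)*7)*(-1) = -2 + (7/5)*(-1) = -2 - 7/5 = -17/5 ≈ -3.4000)
p(H) = -17/5
-986/p(-30) = -986/(-17/5) = -986*(-5/17) = 290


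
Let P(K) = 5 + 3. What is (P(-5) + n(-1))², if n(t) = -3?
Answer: 25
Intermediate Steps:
P(K) = 8
(P(-5) + n(-1))² = (8 - 3)² = 5² = 25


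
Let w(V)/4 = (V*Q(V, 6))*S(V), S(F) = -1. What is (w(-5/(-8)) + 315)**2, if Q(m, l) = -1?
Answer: 403225/4 ≈ 1.0081e+5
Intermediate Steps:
w(V) = 4*V (w(V) = 4*((V*(-1))*(-1)) = 4*(-V*(-1)) = 4*V)
(w(-5/(-8)) + 315)**2 = (4*(-5/(-8)) + 315)**2 = (4*(-5*(-1/8)) + 315)**2 = (4*(5/8) + 315)**2 = (5/2 + 315)**2 = (635/2)**2 = 403225/4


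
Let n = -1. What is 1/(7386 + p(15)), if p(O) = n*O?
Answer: 1/7371 ≈ 0.00013567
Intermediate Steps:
p(O) = -O
1/(7386 + p(15)) = 1/(7386 - 1*15) = 1/(7386 - 15) = 1/7371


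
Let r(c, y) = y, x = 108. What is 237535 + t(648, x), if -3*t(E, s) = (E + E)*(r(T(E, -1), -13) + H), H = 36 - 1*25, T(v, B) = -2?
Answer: 238399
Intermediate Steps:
H = 11 (H = 36 - 25 = 11)
t(E, s) = 4*E/3 (t(E, s) = -(E + E)*(-13 + 11)/3 = -2*E*(-2)/3 = -(-4)*E/3 = 4*E/3)
237535 + t(648, x) = 237535 + (4/3)*648 = 237535 + 864 = 238399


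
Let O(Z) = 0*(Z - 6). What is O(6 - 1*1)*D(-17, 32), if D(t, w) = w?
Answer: 0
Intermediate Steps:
O(Z) = 0 (O(Z) = 0*(-6 + Z) = 0)
O(6 - 1*1)*D(-17, 32) = 0*32 = 0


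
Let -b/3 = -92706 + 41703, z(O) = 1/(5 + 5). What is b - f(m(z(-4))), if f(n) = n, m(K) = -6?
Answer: 153015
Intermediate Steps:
z(O) = 1/10
b = 153009 (b = -3*(-92706 + 41703) = -3*(-51003) = 153009)
b - f(m(z(-4))) = 153009 - 1*(-6) = 153009 + 6 = 153015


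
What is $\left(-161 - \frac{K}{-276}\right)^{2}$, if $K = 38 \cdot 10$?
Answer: $\frac{121308196}{4761} \approx 25480.0$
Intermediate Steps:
$K = 380$
$\left(-161 - \frac{K}{-276}\right)^{2} = \left(-161 - \frac{380}{-276}\right)^{2} = \left(-161 - 380 \left(- \frac{1}{276}\right)\right)^{2} = \left(-161 - - \frac{95}{69}\right)^{2} = \left(-161 + \frac{95}{69}\right)^{2} = \left(- \frac{11014}{69}\right)^{2} = \frac{121308196}{4761}$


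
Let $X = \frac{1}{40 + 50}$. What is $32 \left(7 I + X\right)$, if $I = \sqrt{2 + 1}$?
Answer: $\frac{16}{45} + 224 \sqrt{3} \approx 388.33$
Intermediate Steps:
$I = \sqrt{3} \approx 1.732$
$X = \frac{1}{90} \approx 0.011111$
$32 \left(7 I + X\right) = 32 \left(7 \sqrt{3} + \frac{1}{90}\right) = 32 \left(\frac{1}{90} + 7 \sqrt{3}\right) = \frac{16}{45} + 224 \sqrt{3}$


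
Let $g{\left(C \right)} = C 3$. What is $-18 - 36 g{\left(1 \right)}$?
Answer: $-126$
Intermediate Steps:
$g{\left(C \right)} = 3 C$
$-18 - 36 g{\left(1 \right)} = -18 - 36 \cdot 3 \cdot 1 = -18 - 108 = -126$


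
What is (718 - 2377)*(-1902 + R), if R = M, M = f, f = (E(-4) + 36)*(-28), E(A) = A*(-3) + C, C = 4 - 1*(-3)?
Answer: 5710278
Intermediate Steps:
C = 7 (C = 4 + 3 = 7)
E(A) = 7 - 3*A (E(A) = A*(-3) + 7 = -3*A + 7 = 7 - 3*A)
f = -1540 (f = ((7 - 3*(-4)) + 36)*(-28) = ((7 + 12) + 36)*(-28) = (19 + 36)*(-28) = 55*(-28) = -1540)
M = -1540
R = -1540
(718 - 2377)*(-1902 + R) = (718 - 2377)*(-1902 - 1540) = -1659*(-3442) = 5710278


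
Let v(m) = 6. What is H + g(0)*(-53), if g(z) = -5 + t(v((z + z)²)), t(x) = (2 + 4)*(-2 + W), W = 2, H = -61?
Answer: 204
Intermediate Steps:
t(x) = 0 (t(x) = (2 + 4)*(-2 + 2) = 6*0 = 0)
g(z) = -5 (g(z) = -5 + 0 = -5)
H + g(0)*(-53) = -61 - 5*(-53) = -61 + 265 = 204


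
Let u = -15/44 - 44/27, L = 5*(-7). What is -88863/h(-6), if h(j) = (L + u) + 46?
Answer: -105569244/10727 ≈ -9841.5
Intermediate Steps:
L = -35
u = -2341/1188 (u = -15*1/44 - 44*1/27 = -15/44 - 44/27 = -2341/1188 ≈ -1.9705)
h(j) = 10727/1188 (h(j) = (-35 - 2341/1188) + 46 = -43921/1188 + 46 = 10727/1188)
-88863/h(-6) = -88863/10727/1188 = -88863*1188/10727 = -105569244/10727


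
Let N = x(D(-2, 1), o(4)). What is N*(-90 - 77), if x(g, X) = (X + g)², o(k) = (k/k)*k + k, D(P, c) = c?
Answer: -13527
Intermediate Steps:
o(k) = 2*k (o(k) = 1*k + k = k + k = 2*k)
N = 81 (N = (2*4 + 1)² = (8 + 1)² = 9² = 81)
N*(-90 - 77) = 81*(-90 - 77) = 81*(-167) = -13527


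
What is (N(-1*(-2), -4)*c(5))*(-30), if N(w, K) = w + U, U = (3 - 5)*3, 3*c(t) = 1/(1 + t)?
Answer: 20/3 ≈ 6.6667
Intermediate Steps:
c(t) = 1/(3*(1 + t))
U = -6 (U = -2*3 = -6)
N(w, K) = -6 + w (N(w, K) = w - 6 = -6 + w)
(N(-1*(-2), -4)*c(5))*(-30) = ((-6 - 1*(-2))*(1/(3*(1 + 5))))*(-30) = ((-6 + 2)*((⅓)/6))*(-30) = -4/(3*6)*(-30) = -4*1/18*(-30) = -2/9*(-30) = 20/3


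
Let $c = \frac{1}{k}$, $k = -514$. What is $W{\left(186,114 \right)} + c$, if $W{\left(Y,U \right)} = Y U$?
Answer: $\frac{10898855}{514} \approx 21204.0$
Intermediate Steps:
$W{\left(Y,U \right)} = U Y$
$c = - \frac{1}{514}$ ($c = \frac{1}{-514} = - \frac{1}{514} \approx -0.0019455$)
$W{\left(186,114 \right)} + c = 114 \cdot 186 - \frac{1}{514} = 21204 - \frac{1}{514} = \frac{10898855}{514}$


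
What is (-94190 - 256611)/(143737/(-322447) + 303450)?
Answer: -113114730047/97846398413 ≈ -1.1560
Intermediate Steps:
(-94190 - 256611)/(143737/(-322447) + 303450) = -350801/(143737*(-1/322447) + 303450) = -350801/(-143737/322447 + 303450) = -350801/97846398413/322447 = -350801*322447/97846398413 = -113114730047/97846398413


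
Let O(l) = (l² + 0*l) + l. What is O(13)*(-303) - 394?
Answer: -55540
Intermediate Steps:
O(l) = l + l² (O(l) = (l² + 0) + l = l² + l = l + l²)
O(13)*(-303) - 394 = (13*(1 + 13))*(-303) - 394 = (13*14)*(-303) - 394 = 182*(-303) - 394 = -55146 - 394 = -55540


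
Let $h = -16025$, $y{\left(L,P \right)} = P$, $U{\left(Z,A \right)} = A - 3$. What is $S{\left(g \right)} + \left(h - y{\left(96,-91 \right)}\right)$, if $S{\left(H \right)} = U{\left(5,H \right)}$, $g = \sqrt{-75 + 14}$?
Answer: $-15937 + i \sqrt{61} \approx -15937.0 + 7.8102 i$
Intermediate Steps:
$U{\left(Z,A \right)} = -3 + A$ ($U{\left(Z,A \right)} = A - 3 = -3 + A$)
$g = i \sqrt{61}$ ($g = \sqrt{-61} = i \sqrt{61} \approx 7.8102 i$)
$S{\left(H \right)} = -3 + H$
$S{\left(g \right)} + \left(h - y{\left(96,-91 \right)}\right) = \left(-3 + i \sqrt{61}\right) - 15934 = -15937 + i \sqrt{61}$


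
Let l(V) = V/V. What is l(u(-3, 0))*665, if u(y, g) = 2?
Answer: 665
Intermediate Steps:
l(V) = 1
l(u(-3, 0))*665 = 1*665 = 665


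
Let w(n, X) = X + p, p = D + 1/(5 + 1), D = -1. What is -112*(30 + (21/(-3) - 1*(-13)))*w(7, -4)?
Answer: 19488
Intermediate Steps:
p = -5/6 (p = -1 + 1/(5 + 1) = -1 + 1/6 = -5/6 ≈ -0.83333)
w(n, X) = -5/6 + X (w(n, X) = X - 5/6 = -5/6 + X)
-112*(30 + (21/(-3) - 1*(-13)))*w(7, -4) = -112*(30 + (21/(-3) - 1*(-13)))*(-5/6 - 4) = -112*(30 + (21*(-1/3) + 13))*(-29)/6 = -112*(30 + (-7 + 13))*(-29)/6 = -112*(30 + 6)*(-29)/6 = -4032*(-29)/6 = -112*(-174) = 19488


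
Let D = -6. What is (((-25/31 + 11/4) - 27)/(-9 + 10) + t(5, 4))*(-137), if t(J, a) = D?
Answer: 527587/124 ≈ 4254.7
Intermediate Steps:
t(J, a) = -6
(((-25/31 + 11/4) - 27)/(-9 + 10) + t(5, 4))*(-137) = (((-25/31 + 11/4) - 27)/(-9 + 10) - 6)*(-137) = (((-25*1/31 + 11*(¼)) - 27)/1 - 6)*(-137) = (((-25/31 + 11/4) - 27)*1 - 6)*(-137) = ((241/124 - 27)*1 - 6)*(-137) = (-3107/124*1 - 6)*(-137) = (-3107/124 - 6)*(-137) = -3851/124*(-137) = 527587/124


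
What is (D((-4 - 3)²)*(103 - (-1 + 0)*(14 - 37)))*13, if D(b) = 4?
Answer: 4160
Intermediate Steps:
(D((-4 - 3)²)*(103 - (-1 + 0)*(14 - 37)))*13 = (4*(103 - (-1 + 0)*(14 - 37)))*13 = (4*(103 - (-1)*(-23)))*13 = (4*(103 - 1*23))*13 = (4*(103 - 23))*13 = (4*80)*13 = 320*13 = 4160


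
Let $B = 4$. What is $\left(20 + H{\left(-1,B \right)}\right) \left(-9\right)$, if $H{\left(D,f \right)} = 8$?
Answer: $-252$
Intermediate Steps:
$\left(20 + H{\left(-1,B \right)}\right) \left(-9\right) = \left(20 + 8\right) \left(-9\right) = 28 \left(-9\right) = -252$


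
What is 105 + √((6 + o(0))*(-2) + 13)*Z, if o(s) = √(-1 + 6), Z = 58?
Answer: 105 + 58*√(1 - 2*√5) ≈ 105.0 + 108.08*I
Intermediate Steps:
o(s) = √5
105 + √((6 + o(0))*(-2) + 13)*Z = 105 + √((6 + √5)*(-2) + 13)*58 = 105 + √((-12 - 2*√5) + 13)*58 = 105 + √(1 - 2*√5)*58 = 105 + 58*√(1 - 2*√5)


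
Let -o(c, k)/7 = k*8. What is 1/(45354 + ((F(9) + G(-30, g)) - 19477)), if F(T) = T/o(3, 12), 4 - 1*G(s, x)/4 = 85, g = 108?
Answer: 224/5723869 ≈ 3.9134e-5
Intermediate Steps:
o(c, k) = -56*k (o(c, k) = -7*k*8 = -56*k)
G(s, x) = -324 (G(s, x) = 16 - 4*85 = 16 - 340 = -324)
F(T) = -T/672 (F(T) = T/((-56*12)) = T/(-672) = T*(-1/672) = -T/672)
1/(45354 + ((F(9) + G(-30, g)) - 19477)) = 1/(45354 + ((-1/672*9 - 324) - 19477)) = 1/(45354 + ((-3/224 - 324) - 19477)) = 1/(45354 + (-72579/224 - 19477)) = 1/(45354 - 4435427/224) = 1/(5723869/224) = 224/5723869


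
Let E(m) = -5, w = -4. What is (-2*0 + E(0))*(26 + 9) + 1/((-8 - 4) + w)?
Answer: -2801/16 ≈ -175.06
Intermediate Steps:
(-2*0 + E(0))*(26 + 9) + 1/((-8 - 4) + w) = (-2*0 - 5)*(26 + 9) + 1/((-8 - 4) - 4) = (0 - 5)*35 + 1/(-12 - 4) = -5*35 + 1/(-16) = -175 - 1/16 = -2801/16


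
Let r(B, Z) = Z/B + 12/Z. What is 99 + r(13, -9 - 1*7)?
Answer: 5045/52 ≈ 97.019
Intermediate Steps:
r(B, Z) = 12/Z + Z/B
99 + r(13, -9 - 1*7) = 99 + (12/(-9 - 1*7) + (-9 - 1*7)/13) = 99 + (12/(-9 - 7) + (-9 - 7)*(1/13)) = 99 + (12/(-16) - 16*1/13) = 99 + (12*(-1/16) - 16/13) = 99 + (-3/4 - 16/13) = 99 - 103/52 = 5045/52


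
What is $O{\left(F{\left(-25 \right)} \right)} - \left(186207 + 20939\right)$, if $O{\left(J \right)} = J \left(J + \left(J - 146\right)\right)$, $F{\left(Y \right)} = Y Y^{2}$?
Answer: $490355354$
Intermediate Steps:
$F{\left(Y \right)} = Y^{3}$
$O{\left(J \right)} = J \left(-146 + 2 J\right)$ ($O{\left(J \right)} = J \left(J + \left(-146 + J\right)\right) = J \left(-146 + 2 J\right)$)
$O{\left(F{\left(-25 \right)} \right)} - \left(186207 + 20939\right) = 2 \left(-25\right)^{3} \left(-73 + \left(-25\right)^{3}\right) - \left(186207 + 20939\right) = 2 \left(-15625\right) \left(-73 - 15625\right) - 207146 = 2 \left(-15625\right) \left(-15698\right) - 207146 = 490562500 - 207146 = 490355354$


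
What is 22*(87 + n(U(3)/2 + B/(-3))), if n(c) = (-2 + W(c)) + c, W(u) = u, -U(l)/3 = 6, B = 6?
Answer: 1386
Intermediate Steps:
U(l) = -18 (U(l) = -3*6 = -18)
n(c) = -2 + 2*c (n(c) = (-2 + c) + c = -2 + 2*c)
22*(87 + n(U(3)/2 + B/(-3))) = 22*(87 + (-2 + 2*(-18/2 + 6/(-3)))) = 22*(87 + (-2 + 2*(-18*1/2 + 6*(-1/3)))) = 22*(87 + (-2 + 2*(-9 - 2))) = 22*(87 + (-2 + 2*(-11))) = 22*(87 + (-2 - 22)) = 22*(87 - 24) = 22*63 = 1386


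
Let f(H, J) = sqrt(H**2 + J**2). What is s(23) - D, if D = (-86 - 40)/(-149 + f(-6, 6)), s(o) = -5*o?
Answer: -2563609/22129 - 756*sqrt(2)/22129 ≈ -115.90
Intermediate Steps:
D = -126/(-149 + 6*sqrt(2)) (D = (-86 - 40)/(-149 + sqrt((-6)**2 + 6**2)) = -126/(-149 + sqrt(36 + 36)) = -126/(-149 + sqrt(72)) = -126/(-149 + 6*sqrt(2)) ≈ 0.89670)
s(23) - D = -5*23 - (18774/22129 + 756*sqrt(2)/22129) = -115 + (-18774/22129 - 756*sqrt(2)/22129) = -2563609/22129 - 756*sqrt(2)/22129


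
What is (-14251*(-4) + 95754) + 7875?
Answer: 160633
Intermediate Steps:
(-14251*(-4) + 95754) + 7875 = (57004 + 95754) + 7875 = 152758 + 7875 = 160633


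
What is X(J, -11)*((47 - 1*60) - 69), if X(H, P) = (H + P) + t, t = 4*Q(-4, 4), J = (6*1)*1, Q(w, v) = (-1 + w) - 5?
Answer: 3690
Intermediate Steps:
Q(w, v) = -6 + w
J = 6 (J = 6*1 = 6)
t = -40 (t = 4*(-6 - 4) = 4*(-10) = -40)
X(H, P) = -40 + H + P (X(H, P) = (H + P) - 40 = -40 + H + P)
X(J, -11)*((47 - 1*60) - 69) = (-40 + 6 - 11)*((47 - 1*60) - 69) = -45*((47 - 60) - 69) = -45*(-13 - 69) = -45*(-82) = 3690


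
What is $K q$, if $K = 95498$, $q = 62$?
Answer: $5920876$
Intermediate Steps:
$K q = 95498 \cdot 62 = 5920876$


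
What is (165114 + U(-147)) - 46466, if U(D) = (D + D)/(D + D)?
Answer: 118649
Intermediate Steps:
U(D) = 1 (U(D) = (2*D)/((2*D)) = (2*D)*(1/(2*D)) = 1)
(165114 + U(-147)) - 46466 = (165114 + 1) - 46466 = 165115 - 46466 = 118649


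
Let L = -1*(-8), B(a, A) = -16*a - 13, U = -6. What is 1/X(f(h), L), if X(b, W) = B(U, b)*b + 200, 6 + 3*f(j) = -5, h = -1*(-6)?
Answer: -3/313 ≈ -0.0095847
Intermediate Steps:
h = 6
f(j) = -11/3 (f(j) = -2 + (1/3)*(-5) = -2 - 5/3 = -11/3)
B(a, A) = -13 - 16*a
L = 8
X(b, W) = 200 + 83*b (X(b, W) = (-13 - 16*(-6))*b + 200 = (-13 + 96)*b + 200 = 83*b + 200 = 200 + 83*b)
1/X(f(h), L) = 1/(200 + 83*(-11/3)) = 1/(200 - 913/3) = 1/(-313/3) = -3/313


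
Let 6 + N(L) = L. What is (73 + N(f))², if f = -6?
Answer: 3721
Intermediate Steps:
N(L) = -6 + L
(73 + N(f))² = (73 + (-6 - 6))² = (73 - 12)² = 61² = 3721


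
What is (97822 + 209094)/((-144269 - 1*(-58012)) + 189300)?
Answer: 306916/103043 ≈ 2.9785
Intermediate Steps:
(97822 + 209094)/((-144269 - 1*(-58012)) + 189300) = 306916/((-144269 + 58012) + 189300) = 306916/(-86257 + 189300) = 306916/103043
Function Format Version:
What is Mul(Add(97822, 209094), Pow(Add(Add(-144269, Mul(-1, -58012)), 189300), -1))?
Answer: Rational(306916, 103043) ≈ 2.9785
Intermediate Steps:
Mul(Add(97822, 209094), Pow(Add(Add(-144269, Mul(-1, -58012)), 189300), -1)) = Mul(306916, Pow(Add(Add(-144269, 58012), 189300), -1)) = Mul(306916, Pow(Add(-86257, 189300), -1)) = Mul(306916, Pow(103043, -1)) = Mul(306916, Rational(1, 103043)) = Rational(306916, 103043)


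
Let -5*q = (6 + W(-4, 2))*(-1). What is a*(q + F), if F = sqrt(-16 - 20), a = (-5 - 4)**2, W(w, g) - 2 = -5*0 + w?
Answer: 324/5 + 486*I ≈ 64.8 + 486.0*I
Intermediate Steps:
W(w, g) = 2 + w (W(w, g) = 2 + (-5*0 + w) = 2 + (0 + w) = 2 + w)
a = 81 (a = (-9)**2 = 81)
F = 6*I (F = sqrt(-36) = 6*I ≈ 6.0*I)
q = 4/5 (q = -(6 + (2 - 4))*(-1)/5 = -(6 - 2)*(-1)/5 = -4*(-1)/5 = -1/5*(-4) = 4/5 ≈ 0.80000)
a*(q + F) = 81*(4/5 + 6*I) = 324/5 + 486*I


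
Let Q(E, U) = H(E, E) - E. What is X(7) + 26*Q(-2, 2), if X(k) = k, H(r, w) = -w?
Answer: 111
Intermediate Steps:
Q(E, U) = -2*E (Q(E, U) = -E - E = -2*E)
X(7) + 26*Q(-2, 2) = 7 + 26*(-2*(-2)) = 7 + 26*4 = 7 + 104 = 111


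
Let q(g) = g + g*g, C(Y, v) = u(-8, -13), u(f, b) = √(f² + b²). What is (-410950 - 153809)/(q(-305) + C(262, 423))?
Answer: -52364454480/8596998167 + 564759*√233/8596998167 ≈ -6.0900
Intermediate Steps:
u(f, b) = √(b² + f²)
C(Y, v) = √233 (C(Y, v) = √((-13)² + (-8)²) = √(169 + 64) = √233)
q(g) = g + g²
(-410950 - 153809)/(q(-305) + C(262, 423)) = (-410950 - 153809)/(-305*(1 - 305) + √233) = -564759/(-305*(-304) + √233) = -564759/(92720 + √233)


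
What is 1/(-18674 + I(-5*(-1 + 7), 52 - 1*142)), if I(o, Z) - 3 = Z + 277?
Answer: -1/18484 ≈ -5.4101e-5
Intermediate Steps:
I(o, Z) = 280 + Z (I(o, Z) = 3 + (Z + 277) = 3 + (277 + Z) = 280 + Z)
1/(-18674 + I(-5*(-1 + 7), 52 - 1*142)) = 1/(-18674 + (280 + (52 - 1*142))) = 1/(-18674 + (280 + (52 - 142))) = 1/(-18674 + (280 - 90)) = 1/(-18674 + 190) = 1/(-18484) = -1/18484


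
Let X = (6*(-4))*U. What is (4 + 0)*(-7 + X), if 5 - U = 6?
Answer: 68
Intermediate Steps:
U = -1 (U = 5 - 1*6 = 5 - 6 = -1)
X = 24 (X = (6*(-4))*(-1) = -24*(-1) = 24)
(4 + 0)*(-7 + X) = (4 + 0)*(-7 + 24) = 4*17 = 68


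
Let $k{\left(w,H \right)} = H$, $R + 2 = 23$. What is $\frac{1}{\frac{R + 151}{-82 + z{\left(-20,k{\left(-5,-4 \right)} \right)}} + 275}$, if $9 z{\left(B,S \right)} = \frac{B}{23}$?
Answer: $\frac{8497}{2318873} \approx 0.0036643$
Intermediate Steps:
$R = 21$ ($R = -2 + 23 = 21$)
$z{\left(B,S \right)} = \frac{B}{207}$ ($z{\left(B,S \right)} = \frac{B \frac{1}{23}}{9} = \frac{\frac{1}{23} B}{9} = \frac{B}{207}$)
$\frac{1}{\frac{R + 151}{-82 + z{\left(-20,k{\left(-5,-4 \right)} \right)}} + 275} = \frac{1}{\frac{21 + 151}{-82 + \frac{1}{207} \left(-20\right)} + 275} = \frac{1}{\frac{172}{-82 - \frac{20}{207}} + 275} = \frac{1}{\frac{172}{- \frac{16994}{207}} + 275} = \frac{1}{172 \left(- \frac{207}{16994}\right) + 275} = \frac{1}{- \frac{17802}{8497} + 275} = \frac{1}{\frac{2318873}{8497}} = \frac{8497}{2318873}$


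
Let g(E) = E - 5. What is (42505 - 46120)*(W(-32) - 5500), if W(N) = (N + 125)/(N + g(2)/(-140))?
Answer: 89061019800/4477 ≈ 1.9893e+7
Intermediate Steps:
g(E) = -5 + E
W(N) = (125 + N)/(3/140 + N) (W(N) = (N + 125)/(N + (-5 + 2)/(-140)) = (125 + N)/(N - 3*(-1/140)) = (125 + N)/(N + 3/140) = (125 + N)/(3/140 + N))
(42505 - 46120)*(W(-32) - 5500) = (42505 - 46120)*(140*(125 - 32)/(3 + 140*(-32)) - 5500) = -3615*(140*93/(3 - 4480) - 5500) = -3615*(140*93/(-4477) - 5500) = -3615*(140*(-1/4477)*93 - 5500) = -3615*(-13020/4477 - 5500) = -3615*(-24636520/4477) = 89061019800/4477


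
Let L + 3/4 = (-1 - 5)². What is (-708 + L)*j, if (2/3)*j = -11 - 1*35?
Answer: 185679/4 ≈ 46420.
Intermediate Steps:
L = 141/4 (L = -¾ + (-1 - 5)² = -¾ + (-6)² = -¾ + 36 = 141/4 ≈ 35.250)
j = -69 (j = 3*(-11 - 1*35)/2 = 3*(-11 - 35)/2 = (3/2)*(-46) = -69)
(-708 + L)*j = (-708 + 141/4)*(-69) = -2691/4*(-69) = 185679/4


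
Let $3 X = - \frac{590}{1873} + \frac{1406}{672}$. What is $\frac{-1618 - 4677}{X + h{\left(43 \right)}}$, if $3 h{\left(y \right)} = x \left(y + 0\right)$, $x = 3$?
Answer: $- \frac{11884859280}{82301791} \approx -144.41$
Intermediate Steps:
$h{\left(y \right)} = y$ ($h{\left(y \right)} = \frac{3 \left(y + 0\right)}{3} = \frac{3 y}{3} = y$)
$X = \frac{1118479}{1887984}$ ($X = \frac{- \frac{590}{1873} + \frac{1406}{672}}{3} = \frac{\left(-590\right) \frac{1}{1873} + 1406 \cdot \frac{1}{672}}{3} = \frac{- \frac{590}{1873} + \frac{703}{336}}{3} = \frac{1}{3} \cdot \frac{1118479}{629328} = \frac{1118479}{1887984} \approx 0.59242$)
$\frac{-1618 - 4677}{X + h{\left(43 \right)}} = \frac{-1618 - 4677}{\frac{1118479}{1887984} + 43} = - \frac{6295}{\frac{82301791}{1887984}} = \left(-6295\right) \frac{1887984}{82301791} = - \frac{11884859280}{82301791}$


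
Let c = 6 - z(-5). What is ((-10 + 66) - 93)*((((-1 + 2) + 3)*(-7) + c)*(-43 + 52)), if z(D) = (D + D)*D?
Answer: 23976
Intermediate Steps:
z(D) = 2*D**2 (z(D) = (2*D)*D = 2*D**2)
c = -44 (c = 6 - 2*(-5)**2 = 6 - 2*25 = 6 - 1*50 = 6 - 50 = -44)
((-10 + 66) - 93)*((((-1 + 2) + 3)*(-7) + c)*(-43 + 52)) = ((-10 + 66) - 93)*((((-1 + 2) + 3)*(-7) - 44)*(-43 + 52)) = (56 - 93)*(((1 + 3)*(-7) - 44)*9) = -37*(4*(-7) - 44)*9 = -37*(-28 - 44)*9 = -(-2664)*9 = -37*(-648) = 23976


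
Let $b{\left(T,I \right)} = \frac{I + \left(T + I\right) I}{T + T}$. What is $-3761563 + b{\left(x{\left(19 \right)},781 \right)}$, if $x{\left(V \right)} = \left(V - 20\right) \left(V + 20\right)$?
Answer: $- \frac{293982197}{78} \approx -3.769 \cdot 10^{6}$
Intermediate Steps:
$x{\left(V \right)} = \left(-20 + V\right) \left(20 + V\right)$ ($x{\left(V \right)} = \left(V - 20\right) \left(20 + V\right) = \left(-20 + V\right) \left(20 + V\right)$)
$b{\left(T,I \right)} = \frac{I + I \left(I + T\right)}{2 T}$ ($b{\left(T,I \right)} = \frac{I + \left(I + T\right) I}{2 T} = \left(I + I \left(I + T\right)\right) \frac{1}{2 T} = \frac{I + I \left(I + T\right)}{2 T}$)
$-3761563 + b{\left(x{\left(19 \right)},781 \right)} = -3761563 + \frac{1}{2} \cdot 781 \frac{1}{-400 + 19^{2}} \left(1 + 781 - \left(400 - 19^{2}\right)\right) = -3761563 + \frac{1}{2} \cdot 781 \frac{1}{-400 + 361} \left(1 + 781 + \left(-400 + 361\right)\right) = -3761563 + \frac{1}{2} \cdot 781 \frac{1}{-39} \left(1 + 781 - 39\right) = -3761563 + \frac{1}{2} \cdot 781 \left(- \frac{1}{39}\right) 743 = -3761563 - \frac{580283}{78} = - \frac{293982197}{78}$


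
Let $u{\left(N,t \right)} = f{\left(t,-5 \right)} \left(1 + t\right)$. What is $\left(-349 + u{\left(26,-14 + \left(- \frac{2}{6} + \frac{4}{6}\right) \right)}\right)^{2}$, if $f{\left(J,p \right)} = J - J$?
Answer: $121801$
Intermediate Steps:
$f{\left(J,p \right)} = 0$
$u{\left(N,t \right)} = 0$ ($u{\left(N,t \right)} = 0 \left(1 + t\right) = 0$)
$\left(-349 + u{\left(26,-14 + \left(- \frac{2}{6} + \frac{4}{6}\right) \right)}\right)^{2} = \left(-349 + 0\right)^{2} = \left(-349\right)^{2} = 121801$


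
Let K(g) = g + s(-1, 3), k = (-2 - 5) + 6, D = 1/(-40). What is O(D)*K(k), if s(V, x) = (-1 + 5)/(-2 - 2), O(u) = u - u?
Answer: 0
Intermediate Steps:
D = -1/40 ≈ -0.025000
O(u) = 0
s(V, x) = -1 (s(V, x) = 4/(-4) = 4*(-¼) = -1)
k = -1 (k = -7 + 6 = -1)
K(g) = -1 + g (K(g) = g - 1 = -1 + g)
O(D)*K(k) = 0*(-1 - 1) = 0*(-2) = 0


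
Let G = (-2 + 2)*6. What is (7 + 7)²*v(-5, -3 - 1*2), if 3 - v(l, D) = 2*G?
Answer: 588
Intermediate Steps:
G = 0 (G = 0*6 = 0)
v(l, D) = 3 (v(l, D) = 3 - 2*0 = 3 - 1*0 = 3 + 0 = 3)
(7 + 7)²*v(-5, -3 - 1*2) = (7 + 7)²*3 = 14²*3 = 196*3 = 588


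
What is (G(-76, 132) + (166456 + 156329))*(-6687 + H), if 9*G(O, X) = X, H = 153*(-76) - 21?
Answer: -5918854688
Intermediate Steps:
H = -11649 (H = -11628 - 21 = -11649)
G(O, X) = X/9
(G(-76, 132) + (166456 + 156329))*(-6687 + H) = ((1/9)*132 + (166456 + 156329))*(-6687 - 11649) = (44/3 + 322785)*(-18336) = (968399/3)*(-18336) = -5918854688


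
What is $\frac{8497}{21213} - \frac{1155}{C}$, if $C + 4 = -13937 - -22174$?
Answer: $\frac{45454786}{174646629} \approx 0.26027$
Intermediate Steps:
$C = 8233$ ($C = -4 - -8237 = -4 + \left(-13937 + 22174\right) = -4 + 8237 = 8233$)
$\frac{8497}{21213} - \frac{1155}{C} = \frac{8497}{21213} - \frac{1155}{8233} = \frac{45454786}{174646629}$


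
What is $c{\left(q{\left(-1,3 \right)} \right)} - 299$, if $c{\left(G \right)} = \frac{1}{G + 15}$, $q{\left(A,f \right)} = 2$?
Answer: $- \frac{5082}{17} \approx -298.94$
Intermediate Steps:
$c{\left(G \right)} = \frac{1}{15 + G}$
$c{\left(q{\left(-1,3 \right)} \right)} - 299 = \frac{1}{15 + 2} - 299 = \frac{1}{17} - 299 = - \frac{5082}{17}$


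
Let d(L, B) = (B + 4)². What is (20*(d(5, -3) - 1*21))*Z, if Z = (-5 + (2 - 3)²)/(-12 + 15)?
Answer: 1600/3 ≈ 533.33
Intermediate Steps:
d(L, B) = (4 + B)²
Z = -4/3 (Z = (-5 + (-1)²)/3 = (-5 + 1)*(⅓) = -4*⅓ = -4/3 ≈ -1.3333)
(20*(d(5, -3) - 1*21))*Z = (20*((4 - 3)² - 1*21))*(-4/3) = (20*(1² - 21))*(-4/3) = (20*(1 - 21))*(-4/3) = (20*(-20))*(-4/3) = -400*(-4/3) = 1600/3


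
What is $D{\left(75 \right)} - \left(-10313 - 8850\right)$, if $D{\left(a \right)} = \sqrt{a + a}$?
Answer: $19163 + 5 \sqrt{6} \approx 19175.0$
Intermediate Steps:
$D{\left(a \right)} = \sqrt{2} \sqrt{a}$ ($D{\left(a \right)} = \sqrt{2 a} = \sqrt{2} \sqrt{a}$)
$D{\left(75 \right)} - \left(-10313 - 8850\right) = \sqrt{2} \sqrt{75} - \left(-10313 - 8850\right) = \sqrt{2} \cdot 5 \sqrt{3} - -19163 = 5 \sqrt{6} + 19163 = 19163 + 5 \sqrt{6}$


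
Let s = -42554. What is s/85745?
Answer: -42554/85745 ≈ -0.49629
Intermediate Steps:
s/85745 = -42554/85745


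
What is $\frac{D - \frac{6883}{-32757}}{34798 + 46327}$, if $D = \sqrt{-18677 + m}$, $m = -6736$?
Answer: $\frac{6883}{2657411625} + \frac{i \sqrt{25413}}{81125} \approx 2.5901 \cdot 10^{-6} + 0.001965 i$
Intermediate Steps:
$D = i \sqrt{25413}$ ($D = \sqrt{-18677 - 6736} = \sqrt{-25413} = i \sqrt{25413} \approx 159.41 i$)
$\frac{D - \frac{6883}{-32757}}{34798 + 46327} = \frac{i \sqrt{25413} - \frac{6883}{-32757}}{34798 + 46327} = \frac{i \sqrt{25413} - - \frac{6883}{32757}}{81125} = \left(i \sqrt{25413} + \frac{6883}{32757}\right) \frac{1}{81125} = \left(\frac{6883}{32757} + i \sqrt{25413}\right) \frac{1}{81125} = \frac{6883}{2657411625} + \frac{i \sqrt{25413}}{81125}$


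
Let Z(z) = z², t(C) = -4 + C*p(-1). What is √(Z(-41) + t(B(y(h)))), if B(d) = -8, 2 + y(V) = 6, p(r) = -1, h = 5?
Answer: √1685 ≈ 41.049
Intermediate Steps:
y(V) = 4 (y(V) = -2 + 6 = 4)
t(C) = -4 - C (t(C) = -4 + C*(-1) = -4 - C)
√(Z(-41) + t(B(y(h)))) = √((-41)² + (-4 - 1*(-8))) = √(1681 + (-4 + 8)) = √(1681 + 4) = √1685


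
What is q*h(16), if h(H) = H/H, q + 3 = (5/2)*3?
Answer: 9/2 ≈ 4.5000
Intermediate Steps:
q = 9/2 (q = -3 + (5/2)*3 = -3 + 15/2 = 9/2 ≈ 4.5000)
h(H) = 1
q*h(16) = (9/2)*1 = 9/2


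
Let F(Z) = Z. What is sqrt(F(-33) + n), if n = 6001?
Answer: 4*sqrt(373) ≈ 77.253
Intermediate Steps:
sqrt(F(-33) + n) = sqrt(-33 + 6001) = sqrt(5968) = 4*sqrt(373)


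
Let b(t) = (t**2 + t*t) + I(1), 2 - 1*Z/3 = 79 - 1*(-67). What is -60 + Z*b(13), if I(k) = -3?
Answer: -144780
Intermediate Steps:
Z = -432 (Z = 6 - 3*(79 - 1*(-67)) = 6 - 3*(79 + 67) = 6 - 3*146 = 6 - 438 = -432)
b(t) = -3 + 2*t**2 (b(t) = (t**2 + t*t) - 3 = (t**2 + t**2) - 3 = 2*t**2 - 3 = -3 + 2*t**2)
-60 + Z*b(13) = -60 - 432*(-3 + 2*13**2) = -60 - 432*(-3 + 2*169) = -60 - 432*(-3 + 338) = -60 - 432*335 = -60 - 144720 = -144780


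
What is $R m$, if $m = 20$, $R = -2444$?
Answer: $-48880$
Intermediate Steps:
$R m = \left(-2444\right) 20 = -48880$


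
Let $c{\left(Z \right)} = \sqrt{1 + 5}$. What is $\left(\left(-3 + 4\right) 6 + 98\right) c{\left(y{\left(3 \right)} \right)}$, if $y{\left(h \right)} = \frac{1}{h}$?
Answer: $104 \sqrt{6} \approx 254.75$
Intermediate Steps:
$c{\left(Z \right)} = \sqrt{6}$
$\left(\left(-3 + 4\right) 6 + 98\right) c{\left(y{\left(3 \right)} \right)} = \left(\left(-3 + 4\right) 6 + 98\right) \sqrt{6} = \left(1 \cdot 6 + 98\right) \sqrt{6} = \left(6 + 98\right) \sqrt{6} = 104 \sqrt{6}$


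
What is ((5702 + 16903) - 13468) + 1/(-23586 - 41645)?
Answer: 596015646/65231 ≈ 9137.0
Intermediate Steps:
((5702 + 16903) - 13468) + 1/(-23586 - 41645) = (22605 - 13468) + 1/(-65231) = 9137 - 1/65231 = 596015646/65231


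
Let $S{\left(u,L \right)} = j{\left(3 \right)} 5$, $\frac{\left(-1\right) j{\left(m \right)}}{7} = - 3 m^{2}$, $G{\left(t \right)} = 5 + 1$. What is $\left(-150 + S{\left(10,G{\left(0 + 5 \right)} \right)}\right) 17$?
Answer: $13515$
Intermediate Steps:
$G{\left(t \right)} = 6$
$j{\left(m \right)} = 21 m^{2}$ ($j{\left(m \right)} = - 7 \left(- 3 m^{2}\right) = 21 m^{2}$)
$S{\left(u,L \right)} = 945$ ($S{\left(u,L \right)} = 21 \cdot 3^{2} \cdot 5 = 21 \cdot 9 \cdot 5 = 189 \cdot 5 = 945$)
$\left(-150 + S{\left(10,G{\left(0 + 5 \right)} \right)}\right) 17 = \left(-150 + 945\right) 17 = 795 \cdot 17 = 13515$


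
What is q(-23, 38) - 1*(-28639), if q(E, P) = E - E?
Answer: 28639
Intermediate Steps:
q(E, P) = 0
q(-23, 38) - 1*(-28639) = 0 - 1*(-28639) = 0 + 28639 = 28639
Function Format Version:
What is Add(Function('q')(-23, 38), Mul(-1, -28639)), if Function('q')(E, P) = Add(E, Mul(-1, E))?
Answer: 28639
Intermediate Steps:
Function('q')(E, P) = 0
Add(Function('q')(-23, 38), Mul(-1, -28639)) = Add(0, Mul(-1, -28639)) = Add(0, 28639) = 28639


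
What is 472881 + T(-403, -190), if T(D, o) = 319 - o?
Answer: 473390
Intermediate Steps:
472881 + T(-403, -190) = 472881 + (319 - 1*(-190)) = 472881 + (319 + 190) = 472881 + 509 = 473390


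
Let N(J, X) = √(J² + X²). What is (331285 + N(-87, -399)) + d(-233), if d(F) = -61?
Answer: 331224 + 3*√18530 ≈ 3.3163e+5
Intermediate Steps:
(331285 + N(-87, -399)) + d(-233) = (331285 + √((-87)² + (-399)²)) - 61 = (331285 + √(7569 + 159201)) - 61 = (331285 + √166770) - 61 = (331285 + 3*√18530) - 61 = 331224 + 3*√18530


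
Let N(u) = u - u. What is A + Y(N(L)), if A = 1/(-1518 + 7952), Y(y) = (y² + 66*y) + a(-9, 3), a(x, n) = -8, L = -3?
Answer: -51471/6434 ≈ -7.9998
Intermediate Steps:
N(u) = 0
Y(y) = -8 + y² + 66*y (Y(y) = (y² + 66*y) - 8 = -8 + y² + 66*y)
A = 1/6434 ≈ 0.00015542
A + Y(N(L)) = 1/6434 + (-8 + 0² + 66*0) = 1/6434 + (-8 + 0 + 0) = 1/6434 - 8 = -51471/6434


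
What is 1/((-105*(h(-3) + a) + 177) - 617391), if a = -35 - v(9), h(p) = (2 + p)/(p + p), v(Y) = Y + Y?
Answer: -2/1223333 ≈ -1.6349e-6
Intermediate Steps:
v(Y) = 2*Y
h(p) = (2 + p)/(2*p) (h(p) = (2 + p)/((2*p)) = (2 + p)*(1/(2*p)) = (2 + p)/(2*p))
a = -53 (a = -35 - 2*9 = -35 - 1*18 = -35 - 18 = -53)
1/((-105*(h(-3) + a) + 177) - 617391) = 1/((-105*((1/2)*(2 - 3)/(-3) - 53) + 177) - 617391) = 1/((-105*((1/2)*(-1/3)*(-1) - 53) + 177) - 617391) = 1/((-105*(1/6 - 53) + 177) - 617391) = 1/((-105*(-317/6) + 177) - 617391) = 1/((11095/2 + 177) - 617391) = 1/(11449/2 - 617391) = 1/(-1223333/2) = -2/1223333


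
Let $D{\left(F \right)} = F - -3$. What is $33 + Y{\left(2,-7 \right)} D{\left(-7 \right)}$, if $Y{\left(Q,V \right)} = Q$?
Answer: $25$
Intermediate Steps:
$D{\left(F \right)} = 3 + F$ ($D{\left(F \right)} = F + 3 = 3 + F$)
$33 + Y{\left(2,-7 \right)} D{\left(-7 \right)} = 33 + 2 \left(3 - 7\right) = 33 + 2 \left(-4\right) = 33 - 8 = 25$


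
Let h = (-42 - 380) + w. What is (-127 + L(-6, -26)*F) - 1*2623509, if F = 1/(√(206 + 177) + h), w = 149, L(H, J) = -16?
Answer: -97266055244/37073 + 8*√383/37073 ≈ -2.6236e+6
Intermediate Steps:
h = -273 (h = (-42 - 380) + 149 = -422 + 149 = -273)
F = 1/(-273 + √383) (F = 1/(√(206 + 177) - 273) = 1/(√383 - 273) = 1/(-273 + √383) ≈ -0.0039459)
(-127 + L(-6, -26)*F) - 1*2623509 = (-127 - 16*(-273/74146 - √383/74146)) - 1*2623509 = (-127 + (2184/37073 + 8*√383/37073)) - 2623509 = (-4706087/37073 + 8*√383/37073) - 2623509 = -97266055244/37073 + 8*√383/37073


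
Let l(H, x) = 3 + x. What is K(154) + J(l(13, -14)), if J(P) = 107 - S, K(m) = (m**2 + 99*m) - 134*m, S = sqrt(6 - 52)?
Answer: 18433 - I*sqrt(46) ≈ 18433.0 - 6.7823*I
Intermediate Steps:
S = I*sqrt(46) (S = sqrt(-46) = I*sqrt(46) ≈ 6.7823*I)
K(m) = m**2 - 35*m
J(P) = 107 - I*sqrt(46)
K(154) + J(l(13, -14)) = 154*(-35 + 154) + (107 - I*sqrt(46)) = 154*119 + (107 - I*sqrt(46)) = 18326 + (107 - I*sqrt(46)) = 18433 - I*sqrt(46)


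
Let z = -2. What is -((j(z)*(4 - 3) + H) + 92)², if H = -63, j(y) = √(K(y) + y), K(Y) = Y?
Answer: -837 - 116*I ≈ -837.0 - 116.0*I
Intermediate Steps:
j(y) = √2*√y (j(y) = √(y + y) = √(2*y) = √2*√y)
-((j(z)*(4 - 3) + H) + 92)² = -(((√2*√(-2))*(4 - 3) - 63) + 92)² = -(((√2*(I*√2))*1 - 63) + 92)² = -(((2*I)*1 - 63) + 92)² = -((2*I - 63) + 92)² = -((-63 + 2*I) + 92)² = -(29 + 2*I)²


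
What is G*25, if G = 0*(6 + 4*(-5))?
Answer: 0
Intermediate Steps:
G = 0 (G = 0*(6 - 20) = 0*(-14) = 0)
G*25 = 0*25 = 0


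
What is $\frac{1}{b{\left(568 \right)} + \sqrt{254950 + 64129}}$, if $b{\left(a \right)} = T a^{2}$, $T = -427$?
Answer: $- \frac{137760448}{18977941032841625} - \frac{\sqrt{319079}}{18977941032841625} \approx -7.259 \cdot 10^{-9}$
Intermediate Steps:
$b{\left(a \right)} = - 427 a^{2}$
$\frac{1}{b{\left(568 \right)} + \sqrt{254950 + 64129}} = \frac{1}{- 427 \cdot 568^{2} + \sqrt{254950 + 64129}} = \frac{1}{\left(-427\right) 322624 + \sqrt{319079}} = \frac{1}{-137760448 + \sqrt{319079}}$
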